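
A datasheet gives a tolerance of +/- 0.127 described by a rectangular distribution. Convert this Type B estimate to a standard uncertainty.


u_B = half_width / sqrt(3)
u_B = 0.127 / 1.7320508
u_B = 0.0733

0.0733


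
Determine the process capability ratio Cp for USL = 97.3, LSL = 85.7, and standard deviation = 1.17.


Cp = (USL - LSL) / (6 * sigma)
= (97.3 - 85.7) / (6 * 1.17)
= 11.6000 / 7.0200
= 1.6524

1.6524


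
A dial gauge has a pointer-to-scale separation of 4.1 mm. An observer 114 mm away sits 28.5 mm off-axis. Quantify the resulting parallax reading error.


error = h * offset / d
= 4.1 * 28.5 / 114
= 1.0250

1.0250


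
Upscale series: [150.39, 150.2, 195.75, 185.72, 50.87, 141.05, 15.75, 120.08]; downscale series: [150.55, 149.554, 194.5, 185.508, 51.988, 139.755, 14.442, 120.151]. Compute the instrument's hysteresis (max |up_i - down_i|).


|150.39 - 150.55| = 0.1600
|150.2 - 149.554| = 0.6460
|195.75 - 194.5| = 1.2500
|185.72 - 185.508| = 0.2120
|50.87 - 51.988| = 1.1180
|141.05 - 139.755| = 1.2950
|15.75 - 14.442| = 1.3080
|120.08 - 120.151| = 0.0710
hysteresis = max(diffs) = 1.3080

1.3080


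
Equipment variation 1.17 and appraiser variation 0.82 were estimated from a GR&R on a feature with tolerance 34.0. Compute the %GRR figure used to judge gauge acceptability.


GRR = sqrt(EV^2 + AV^2) = sqrt(1.17^2 + 0.82^2) = 1.4287407
%GRR = GRR / tol * 100 = 1.4287407 / 34.0 * 100
%GRR = 4.2022

4.2022


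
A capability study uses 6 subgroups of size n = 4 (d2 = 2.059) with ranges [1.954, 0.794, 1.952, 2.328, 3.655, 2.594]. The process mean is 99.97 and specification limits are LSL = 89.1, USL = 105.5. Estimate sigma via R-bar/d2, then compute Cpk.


R_bar = (1.954 + 0.794 + 1.952 + 2.328 + 3.655 + 2.594) / 6 = 2.2128333
sigma = R_bar / d2 = 2.2128333 / 2.059 = 1.0747126
Cp = (USL - LSL)/(6*sigma) = (105.5 - 89.1)/(6*1.0747126) = 2.5433
Cpu = (105.5 - 99.97)/(3*1.0747126) = 1.7152
Cpl = (99.97 - 89.1)/(3*1.0747126) = 3.3714
Cpk = min(Cpu, Cpl) = 1.7152

1.7152


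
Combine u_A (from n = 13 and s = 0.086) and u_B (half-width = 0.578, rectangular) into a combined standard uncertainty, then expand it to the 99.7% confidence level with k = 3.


u_A = s / sqrt(n) = 0.086 / sqrt(13) = 0.023852108
u_B = half_width / sqrt(3) = 0.578 / sqrt(3) = 0.33370846
uc = sqrt(u_A^2 + u_B^2) = sqrt(0.023852108^2 + 0.33370846^2) = 0.3345598
U = k * uc = 3 * 0.3345598
U = 1.0037

1.0037


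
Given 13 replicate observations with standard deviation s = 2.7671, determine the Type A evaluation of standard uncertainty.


u_A = s / sqrt(n)
u_A = 2.7671 / sqrt(13)
u_A = 2.7671 / 3.6055513
u_A = 0.7675

0.7675


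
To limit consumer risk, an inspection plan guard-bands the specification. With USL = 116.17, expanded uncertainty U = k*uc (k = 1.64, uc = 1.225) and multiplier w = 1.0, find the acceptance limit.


U = k * uc = 1.64 * 1.225 = 2.009
guard band g = w * U = 1.0 * 2.009 = 2.009
AL = USL - g = 116.17 - 2.009
AL = 114.1610

114.1610


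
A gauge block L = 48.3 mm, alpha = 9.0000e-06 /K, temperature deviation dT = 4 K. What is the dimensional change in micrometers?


dL = L * alpha * dT
= 48.3 * 9.0000e-06 * 4
= 0.0017388 mm
dL_um = 0.0017388 * 1000 = 1.7388 um

1.7388


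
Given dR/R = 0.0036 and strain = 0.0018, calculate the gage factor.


GF = (dR/R) / epsilon
= 0.0036 / 0.0018
= 2.0000

2.0000


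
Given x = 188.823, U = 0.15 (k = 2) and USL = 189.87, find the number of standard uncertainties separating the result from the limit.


u = U / k = 0.15 / 2 = 0.075
margin = |USL - x| = |189.87 - 188.823| = 1.047
z = margin / u = 1.047 / 0.075
z = 13.9600

13.9600


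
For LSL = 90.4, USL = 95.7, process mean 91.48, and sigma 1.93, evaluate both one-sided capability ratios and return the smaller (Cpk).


Cpu = (USL - mean) / (3*sigma) = (95.7 - 91.48) / (3*1.93) = 0.7288
Cpl = (mean - LSL) / (3*sigma) = (91.48 - 90.4) / (3*1.93) = 0.1865
Cpk = min(Cpu, Cpl) = 0.1865

0.1865


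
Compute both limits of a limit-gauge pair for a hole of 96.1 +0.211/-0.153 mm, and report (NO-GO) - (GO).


GO = nominal - lower_tol (smallest hole = maximum material condition)
GO = 96.1 - 0.153 = 95.947
NO-GO = nominal + upper_tol (largest hole = least material condition)
NO-GO = 96.1 + 0.211 = 96.311
spread = NO-GO - GO = 96.311 - 95.947 = 0.3640

0.3640


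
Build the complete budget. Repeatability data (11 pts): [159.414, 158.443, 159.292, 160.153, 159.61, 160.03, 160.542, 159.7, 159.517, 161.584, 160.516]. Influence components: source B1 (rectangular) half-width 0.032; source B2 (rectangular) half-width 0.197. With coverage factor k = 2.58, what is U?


mean = (159.414 + 158.443 + 159.292 + 160.153 + 159.61 + 160.03 + 160.542 + 159.7 + 159.517 + 161.584 + 160.516) / 11 = 159.891
s = sqrt(sum((x - mean)^2)/(n-1)) = 0.81896227
u_A = s / sqrt(n) = 0.81896227 / sqrt(11) = 0.24692642
u_B1 = 0.032 / sqrt(3) = 0.018475209
u_B2 = 0.197 / sqrt(3) = 0.113738
uc = sqrt(0.24692642^2 + 0.018475209^2 + 0.113738^2) = 0.27248912
U = k * uc = 2.58 * 0.27248912
U = 0.7030

0.7030


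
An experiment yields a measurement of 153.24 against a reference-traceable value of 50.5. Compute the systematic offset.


Systematic error = measured - true
= 153.24 - 50.5
= 102.7400

102.7400


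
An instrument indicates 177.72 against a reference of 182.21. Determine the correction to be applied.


Correction = standard - reading
= 182.21 - 177.72
= 4.4900

4.4900


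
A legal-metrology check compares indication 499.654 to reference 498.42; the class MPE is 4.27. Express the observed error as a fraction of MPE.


e = indication - reference = 499.654 - 498.42 = 1.2340
|e| = 1.2340
ratio = |e| / MPE = 1.2340 / 4.27
ratio = 0.2890

0.2890


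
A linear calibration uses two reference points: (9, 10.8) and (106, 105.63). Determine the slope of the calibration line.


slope = (y2 - y1) / (x2 - x1)
= (105.63 - 10.8) / (106 - 9)
= 94.8300 / 97
= 0.9776

0.9776


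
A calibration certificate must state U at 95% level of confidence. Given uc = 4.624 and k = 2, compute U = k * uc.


U = k * uc
U = 2 * 4.624
U = 9.2480

9.2480


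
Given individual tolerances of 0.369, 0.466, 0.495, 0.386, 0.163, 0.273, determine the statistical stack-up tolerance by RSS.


RSS = sqrt(0.369^2 + 0.466^2 + 0.495^2 + 0.386^2 + 0.163^2 + 0.273^2)
= sqrt(0.848436)
= 0.9211

0.9211


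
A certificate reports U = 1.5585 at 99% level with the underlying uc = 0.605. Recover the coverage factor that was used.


k = U / uc
k = 1.5585 / 0.605
k = 2.576

2.576


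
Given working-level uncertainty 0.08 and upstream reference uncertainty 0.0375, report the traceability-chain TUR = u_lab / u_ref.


TUR = u_lab / u_ref
= 0.08 / 0.0375
= 2.1333

2.1333


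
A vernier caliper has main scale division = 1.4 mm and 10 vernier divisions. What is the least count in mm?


LC = MSD / n_div
= 1.4 / 10
= 0.1400

0.1400


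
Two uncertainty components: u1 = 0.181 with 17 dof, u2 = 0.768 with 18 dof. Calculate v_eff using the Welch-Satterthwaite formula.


uc = sqrt(u1^2 + u2^2) = sqrt(0.181^2 + 0.768^2) = 0.78904056
v_eff = uc^4 / (u1^4/v1 + u2^4/v2)
= 0.78904056^4 / (0.181^4/17 + 0.768^4/18)
= 0.38761209 / 0.019390487
v_eff = 19.9898

19.9898


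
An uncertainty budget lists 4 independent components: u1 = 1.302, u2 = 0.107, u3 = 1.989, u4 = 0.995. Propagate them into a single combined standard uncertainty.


uc = sqrt(1.302^2 + 0.107^2 + 1.989^2 + 0.995^2)
uc = sqrt(6.652799)
uc = 2.5793

2.5793


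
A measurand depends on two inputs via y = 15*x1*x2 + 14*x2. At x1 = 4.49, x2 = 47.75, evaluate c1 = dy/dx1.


y = 15*x1*x2 + 14*x2
dy/dx1 = 15*x2
Evaluate at x2 = 47.75: c1 = 15 * 47.75
c1 = 716.2500

716.2500


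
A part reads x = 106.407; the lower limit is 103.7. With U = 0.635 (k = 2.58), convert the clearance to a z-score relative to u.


u = U / k = 0.635 / 2.58 = 0.24612403
margin = |LSL - x| = |103.7 - 106.407| = 2.707
z = margin / u = 2.707 / 0.24612403
z = 10.9985

10.9985


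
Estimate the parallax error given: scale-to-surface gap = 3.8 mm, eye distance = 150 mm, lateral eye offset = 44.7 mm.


error = h * offset / d
= 3.8 * 44.7 / 150
= 1.1324

1.1324


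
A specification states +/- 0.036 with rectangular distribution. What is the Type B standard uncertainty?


u_B = half_width / sqrt(3)
u_B = 0.036 / 1.7320508
u_B = 0.0208

0.0208


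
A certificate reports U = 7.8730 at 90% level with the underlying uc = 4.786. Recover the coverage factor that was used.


k = U / uc
k = 7.8730 / 4.786
k = 1.645

1.645


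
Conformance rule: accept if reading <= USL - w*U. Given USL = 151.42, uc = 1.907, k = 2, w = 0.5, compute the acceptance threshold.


U = k * uc = 2 * 1.907 = 3.814
guard band g = w * U = 0.5 * 3.814 = 1.907
AL = USL - g = 151.42 - 1.907
AL = 149.5130

149.5130


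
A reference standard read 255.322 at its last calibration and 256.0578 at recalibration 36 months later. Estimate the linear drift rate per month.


rate = (v2 - v1) / months
= (256.0578 - 255.322) / 36
= 0.7358 / 36
= 0.0204

0.0204


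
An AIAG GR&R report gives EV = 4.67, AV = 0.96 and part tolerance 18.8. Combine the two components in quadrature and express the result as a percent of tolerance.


GRR = sqrt(EV^2 + AV^2) = sqrt(4.67^2 + 0.96^2) = 4.7676514
%GRR = GRR / tol * 100 = 4.7676514 / 18.8 * 100
%GRR = 25.3598

25.3598


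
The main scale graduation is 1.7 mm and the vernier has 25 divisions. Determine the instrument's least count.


LC = MSD / n_div
= 1.7 / 25
= 0.0680

0.0680


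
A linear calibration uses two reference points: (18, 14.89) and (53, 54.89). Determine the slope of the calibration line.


slope = (y2 - y1) / (x2 - x1)
= (54.89 - 14.89) / (53 - 18)
= 40.0000 / 35
= 1.1429

1.1429


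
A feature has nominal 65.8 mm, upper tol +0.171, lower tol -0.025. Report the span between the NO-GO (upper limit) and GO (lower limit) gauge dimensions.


GO = nominal - lower_tol (smallest hole = maximum material condition)
GO = 65.8 - 0.025 = 65.775
NO-GO = nominal + upper_tol (largest hole = least material condition)
NO-GO = 65.8 + 0.171 = 65.971
spread = NO-GO - GO = 65.971 - 65.775 = 0.1960

0.1960


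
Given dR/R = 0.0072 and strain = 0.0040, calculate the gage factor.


GF = (dR/R) / epsilon
= 0.0072 / 0.0040
= 1.8000

1.8000


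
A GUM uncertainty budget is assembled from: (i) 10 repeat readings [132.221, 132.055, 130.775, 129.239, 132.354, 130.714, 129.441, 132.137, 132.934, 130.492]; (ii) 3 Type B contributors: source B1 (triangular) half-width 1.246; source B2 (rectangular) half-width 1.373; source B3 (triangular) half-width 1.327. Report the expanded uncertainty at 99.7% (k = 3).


mean = (132.221 + 132.055 + 130.775 + 129.239 + 132.354 + 130.714 + 129.441 + 132.137 + 132.934 + 130.492) / 10 = 131.2362
s = sqrt(sum((x - mean)^2)/(n-1)) = 1.2838523
u_A = s / sqrt(n) = 1.2838523 / sqrt(10) = 0.40598974
u_B1 = 1.246 / sqrt(6) = 0.50867737
u_B2 = 1.373 / sqrt(3) = 0.79270192
u_B3 = 1.327 / sqrt(6) = 0.54174548
uc = sqrt(0.40598974^2 + 0.50867737^2 + 0.79270192^2 + 0.54174548^2) = 1.1599331
U = k * uc = 3 * 1.1599331
U = 3.4798

3.4798


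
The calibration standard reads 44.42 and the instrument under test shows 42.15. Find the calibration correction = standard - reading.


Correction = standard - reading
= 44.42 - 42.15
= 2.2700

2.2700


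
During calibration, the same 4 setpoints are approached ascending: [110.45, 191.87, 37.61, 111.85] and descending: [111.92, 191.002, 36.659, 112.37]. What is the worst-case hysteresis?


|110.45 - 111.92| = 1.4700
|191.87 - 191.002| = 0.8680
|37.61 - 36.659| = 0.9510
|111.85 - 112.37| = 0.5200
hysteresis = max(diffs) = 1.4700

1.4700


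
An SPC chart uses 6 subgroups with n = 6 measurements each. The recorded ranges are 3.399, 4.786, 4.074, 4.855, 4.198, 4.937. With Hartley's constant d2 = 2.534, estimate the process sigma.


R_bar = (3.399 + 4.786 + 4.074 + 4.855 + 4.198 + 4.937) / 6
R_bar = 26.249 / 6 = 4.3748333
sigma_hat = R_bar / d2 = 4.3748333 / 2.534 = 1.7265

1.7265


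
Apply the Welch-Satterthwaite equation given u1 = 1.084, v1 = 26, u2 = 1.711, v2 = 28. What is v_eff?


uc = sqrt(u1^2 + u2^2) = sqrt(1.084^2 + 1.711^2) = 2.0254819
v_eff = uc^4 / (u1^4/v1 + u2^4/v2)
= 2.0254819^4 / (1.084^4/26 + 1.711^4/28)
= 16.831137 / 0.35919099
v_eff = 46.8585

46.8585


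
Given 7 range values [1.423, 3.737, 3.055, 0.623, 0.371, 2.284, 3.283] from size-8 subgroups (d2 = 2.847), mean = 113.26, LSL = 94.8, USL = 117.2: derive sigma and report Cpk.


R_bar = (1.423 + 3.737 + 3.055 + 0.623 + 0.371 + 2.284 + 3.283) / 7 = 2.1108571
sigma = R_bar / d2 = 2.1108571 / 2.847 = 0.74143207
Cp = (USL - LSL)/(6*sigma) = (117.2 - 94.8)/(6*0.74143207) = 5.0353
Cpu = (117.2 - 113.26)/(3*0.74143207) = 1.7713
Cpl = (113.26 - 94.8)/(3*0.74143207) = 8.2993
Cpk = min(Cpu, Cpl) = 1.7713

1.7713


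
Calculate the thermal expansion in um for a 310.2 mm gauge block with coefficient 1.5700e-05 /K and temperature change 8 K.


dL = L * alpha * dT
= 310.2 * 1.5700e-05 * 8
= 0.0389611 mm
dL_um = 0.0389611 * 1000 = 38.9611 um

38.9611


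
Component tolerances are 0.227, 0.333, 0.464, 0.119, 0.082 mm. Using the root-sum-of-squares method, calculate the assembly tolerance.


RSS = sqrt(0.227^2 + 0.333^2 + 0.464^2 + 0.119^2 + 0.082^2)
= sqrt(0.398599)
= 0.6313

0.6313


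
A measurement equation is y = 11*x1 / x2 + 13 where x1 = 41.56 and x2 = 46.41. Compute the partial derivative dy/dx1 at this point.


y = 11*x1 / x2 + 13
dy/dx1 = 11/x2
Evaluate at x2 = 46.41: c1 = 11 / 46.41
c1 = 0.2370

0.2370


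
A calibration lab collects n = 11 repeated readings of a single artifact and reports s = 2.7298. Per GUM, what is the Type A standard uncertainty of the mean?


u_A = s / sqrt(n)
u_A = 2.7298 / sqrt(11)
u_A = 2.7298 / 3.3166248
u_A = 0.8231

0.8231


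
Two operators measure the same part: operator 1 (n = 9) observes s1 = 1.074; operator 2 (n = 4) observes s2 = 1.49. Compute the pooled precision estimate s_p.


s_p = sqrt(((n1-1)*s1^2 + (n2-1)*s2^2) / (n1+n2-2))
numerator = (9-1)*1.074^2 + (4-1)*1.49^2 = 9.227808 + 6.6603 = 15.888108
denominator = 9 + 4 - 2 = 11
s_p^2 = 15.888108 / 11 = 1.4443735
s_p = sqrt(1.4443735) = 1.2018

1.2018


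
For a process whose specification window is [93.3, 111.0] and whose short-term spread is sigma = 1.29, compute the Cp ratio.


Cp = (USL - LSL) / (6 * sigma)
= (111.0 - 93.3) / (6 * 1.29)
= 17.7000 / 7.7400
= 2.2868

2.2868


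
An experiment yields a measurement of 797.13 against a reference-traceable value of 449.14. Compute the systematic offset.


Systematic error = measured - true
= 797.13 - 449.14
= 347.9900

347.9900


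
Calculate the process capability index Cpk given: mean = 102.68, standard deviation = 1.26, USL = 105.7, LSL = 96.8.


Cpu = (USL - mean) / (3*sigma) = (105.7 - 102.68) / (3*1.26) = 0.7989
Cpl = (mean - LSL) / (3*sigma) = (102.68 - 96.8) / (3*1.26) = 1.5556
Cpk = min(Cpu, Cpl) = 0.7989

0.7989


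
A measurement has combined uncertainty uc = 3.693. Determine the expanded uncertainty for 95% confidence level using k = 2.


U = k * uc
U = 2 * 3.693
U = 7.3860

7.3860


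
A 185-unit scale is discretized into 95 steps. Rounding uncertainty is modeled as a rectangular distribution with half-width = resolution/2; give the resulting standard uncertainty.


resolution = range / divisions
resolution = 185 / 95 = 1.9473684
u_res = resolution / (2*sqrt(3))
u_res = 1.9473684 / 3.4641016
u_res = 0.5622

0.5622


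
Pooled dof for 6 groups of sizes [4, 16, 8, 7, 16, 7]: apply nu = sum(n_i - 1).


nu = sum_i (n_i - 1)
nu = ((4 - 1) + (16 - 1) + (8 - 1) + (7 - 1) + (16 - 1) + (7 - 1))
nu = 3 + 15 + 7 + 6 + 15 + 6
nu = 52

52


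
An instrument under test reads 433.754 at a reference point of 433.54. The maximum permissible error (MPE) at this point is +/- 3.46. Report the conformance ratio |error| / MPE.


e = indication - reference = 433.754 - 433.54 = 0.2140
|e| = 0.2140
ratio = |e| / MPE = 0.2140 / 3.46
ratio = 0.0618

0.0618


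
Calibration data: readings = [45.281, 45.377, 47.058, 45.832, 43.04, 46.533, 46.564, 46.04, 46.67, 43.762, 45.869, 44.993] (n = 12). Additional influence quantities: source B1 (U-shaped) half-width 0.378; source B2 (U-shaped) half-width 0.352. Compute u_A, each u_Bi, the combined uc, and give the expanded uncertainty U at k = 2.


mean = (45.281 + 45.377 + 47.058 + 45.832 + 43.04 + 46.533 + 46.564 + 46.04 + 46.67 + 43.762 + 45.869 + 44.993) / 12 = 45.58491667
s = sqrt(sum((x - mean)^2)/(n-1)) = 1.199973
u_A = s / sqrt(n) = 1.199973 / sqrt(12) = 0.34640237
u_B1 = 0.378 / sqrt(2) = 0.26728636
u_B2 = 0.352 / sqrt(2) = 0.24890159
uc = sqrt(0.34640237^2 + 0.26728636^2 + 0.24890159^2) = 0.5033772
U = k * uc = 2 * 0.5033772
U = 1.0068

1.0068


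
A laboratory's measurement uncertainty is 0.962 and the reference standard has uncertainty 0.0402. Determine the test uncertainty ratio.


TUR = u_lab / u_ref
= 0.962 / 0.0402
= 23.9303

23.9303


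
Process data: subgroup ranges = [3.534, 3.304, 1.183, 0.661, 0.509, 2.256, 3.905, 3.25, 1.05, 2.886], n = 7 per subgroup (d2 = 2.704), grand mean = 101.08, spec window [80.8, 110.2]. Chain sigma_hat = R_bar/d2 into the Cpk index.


R_bar = (3.534 + 3.304 + 1.183 + 0.661 + 0.509 + 2.256 + 3.905 + 3.25 + 1.05 + 2.886) / 10 = 2.2538
sigma = R_bar / d2 = 2.2538 / 2.704 = 0.83350592
Cp = (USL - LSL)/(6*sigma) = (110.2 - 80.8)/(6*0.83350592) = 5.8788
Cpu = (110.2 - 101.08)/(3*0.83350592) = 3.6472
Cpl = (101.08 - 80.8)/(3*0.83350592) = 8.1103
Cpk = min(Cpu, Cpl) = 3.6472

3.6472


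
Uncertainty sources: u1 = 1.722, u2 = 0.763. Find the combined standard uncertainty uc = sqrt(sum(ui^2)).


uc = sqrt(1.722^2 + 0.763^2)
uc = sqrt(3.547453)
uc = 1.8835

1.8835


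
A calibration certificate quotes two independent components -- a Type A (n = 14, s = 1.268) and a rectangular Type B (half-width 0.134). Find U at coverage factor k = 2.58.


u_A = s / sqrt(n) = 1.268 / sqrt(14) = 0.33888725
u_B = half_width / sqrt(3) = 0.134 / sqrt(3) = 0.077364936
uc = sqrt(u_A^2 + u_B^2) = sqrt(0.33888725^2 + 0.077364936^2) = 0.34760596
U = k * uc = 2.58 * 0.34760596
U = 0.8968

0.8968


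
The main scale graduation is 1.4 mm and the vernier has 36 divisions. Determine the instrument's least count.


LC = MSD / n_div
= 1.4 / 36
= 0.0389

0.0389


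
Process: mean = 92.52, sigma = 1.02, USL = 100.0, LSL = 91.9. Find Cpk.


Cpu = (USL - mean) / (3*sigma) = (100.0 - 92.52) / (3*1.02) = 2.4444
Cpl = (mean - LSL) / (3*sigma) = (92.52 - 91.9) / (3*1.02) = 0.2026
Cpk = min(Cpu, Cpl) = 0.2026

0.2026


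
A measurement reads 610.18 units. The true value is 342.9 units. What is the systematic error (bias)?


Systematic error = measured - true
= 610.18 - 342.9
= 267.2800

267.2800


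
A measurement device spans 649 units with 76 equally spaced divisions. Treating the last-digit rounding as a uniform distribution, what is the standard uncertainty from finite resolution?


resolution = range / divisions
resolution = 649 / 76 = 8.5394737
u_res = resolution / (2*sqrt(3))
u_res = 8.5394737 / 3.4641016
u_res = 2.4651

2.4651


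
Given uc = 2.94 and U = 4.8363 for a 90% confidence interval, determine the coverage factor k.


k = U / uc
k = 4.8363 / 2.94
k = 1.645

1.645


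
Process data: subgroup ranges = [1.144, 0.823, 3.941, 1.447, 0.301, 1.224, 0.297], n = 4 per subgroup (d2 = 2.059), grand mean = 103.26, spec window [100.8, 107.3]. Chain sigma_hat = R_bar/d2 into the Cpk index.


R_bar = (1.144 + 0.823 + 3.941 + 1.447 + 0.301 + 1.224 + 0.297) / 7 = 1.311
sigma = R_bar / d2 = 1.311 / 2.059 = 0.63671685
Cp = (USL - LSL)/(6*sigma) = (107.3 - 100.8)/(6*0.63671685) = 1.7014
Cpu = (107.3 - 103.26)/(3*0.63671685) = 2.1150
Cpl = (103.26 - 100.8)/(3*0.63671685) = 1.2879
Cpk = min(Cpu, Cpl) = 1.2879

1.2879


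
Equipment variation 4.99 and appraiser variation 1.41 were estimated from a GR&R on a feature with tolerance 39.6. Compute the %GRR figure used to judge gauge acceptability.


GRR = sqrt(EV^2 + AV^2) = sqrt(4.99^2 + 1.41^2) = 5.1853833
%GRR = GRR / tol * 100 = 5.1853833 / 39.6 * 100
%GRR = 13.0944

13.0944


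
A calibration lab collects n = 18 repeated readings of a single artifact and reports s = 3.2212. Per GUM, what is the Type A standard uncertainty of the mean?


u_A = s / sqrt(n)
u_A = 3.2212 / sqrt(18)
u_A = 3.2212 / 4.2426407
u_A = 0.7592

0.7592


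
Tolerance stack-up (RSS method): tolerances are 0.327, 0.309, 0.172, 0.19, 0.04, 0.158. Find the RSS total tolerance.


RSS = sqrt(0.327^2 + 0.309^2 + 0.172^2 + 0.19^2 + 0.04^2 + 0.158^2)
= sqrt(0.294658)
= 0.5428

0.5428


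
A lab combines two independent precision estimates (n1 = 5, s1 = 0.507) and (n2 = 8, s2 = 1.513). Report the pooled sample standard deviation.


s_p = sqrt(((n1-1)*s1^2 + (n2-1)*s2^2) / (n1+n2-2))
numerator = (5-1)*0.507^2 + (8-1)*1.513^2 = 1.028196 + 16.024183 = 17.052379
denominator = 5 + 8 - 2 = 11
s_p^2 = 17.052379 / 11 = 1.5502163
s_p = sqrt(1.5502163) = 1.2451

1.2451


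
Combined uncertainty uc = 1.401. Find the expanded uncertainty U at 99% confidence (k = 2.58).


U = k * uc
U = 2.58 * 1.401
U = 3.6146

3.6146


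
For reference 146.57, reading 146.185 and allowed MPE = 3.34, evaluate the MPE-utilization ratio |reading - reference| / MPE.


e = indication - reference = 146.185 - 146.57 = -0.3850
|e| = 0.3850
ratio = |e| / MPE = 0.3850 / 3.34
ratio = 0.1153

0.1153


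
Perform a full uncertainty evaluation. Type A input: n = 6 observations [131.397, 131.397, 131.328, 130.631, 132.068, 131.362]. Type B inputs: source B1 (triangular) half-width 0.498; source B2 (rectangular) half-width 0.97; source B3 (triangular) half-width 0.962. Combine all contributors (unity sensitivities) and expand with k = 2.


mean = (131.397 + 131.397 + 131.328 + 130.631 + 132.068 + 131.362) / 6 = 131.3638333
s = sqrt(sum((x - mean)^2)/(n-1)) = 0.45527636
u_A = s / sqrt(n) = 0.45527636 / sqrt(6) = 0.1858658
u_B1 = 0.498 / sqrt(6) = 0.20330765
u_B2 = 0.97 / sqrt(3) = 0.56002976
u_B3 = 0.962 / sqrt(6) = 0.39273486
uc = sqrt(0.1858658^2 + 0.20330765^2 + 0.56002976^2 + 0.39273486^2) = 0.73739684
U = k * uc = 2 * 0.73739684
U = 1.4748

1.4748


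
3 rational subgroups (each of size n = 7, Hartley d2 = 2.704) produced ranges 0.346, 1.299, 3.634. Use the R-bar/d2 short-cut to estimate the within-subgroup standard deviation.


R_bar = (0.346 + 1.299 + 3.634) / 3
R_bar = 5.279 / 3 = 1.7596667
sigma_hat = R_bar / d2 = 1.7596667 / 2.704 = 0.6508

0.6508


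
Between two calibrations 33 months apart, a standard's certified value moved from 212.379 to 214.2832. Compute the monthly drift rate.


rate = (v2 - v1) / months
= (214.2832 - 212.379) / 33
= 1.9042 / 33
= 0.0577

0.0577


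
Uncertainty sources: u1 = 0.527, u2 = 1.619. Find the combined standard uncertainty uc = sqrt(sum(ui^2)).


uc = sqrt(0.527^2 + 1.619^2)
uc = sqrt(2.89889)
uc = 1.7026

1.7026


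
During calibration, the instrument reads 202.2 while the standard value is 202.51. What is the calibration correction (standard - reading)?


Correction = standard - reading
= 202.51 - 202.2
= 0.3100

0.3100


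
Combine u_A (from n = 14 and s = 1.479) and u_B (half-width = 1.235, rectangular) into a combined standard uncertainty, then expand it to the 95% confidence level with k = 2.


u_A = s / sqrt(n) = 1.479 / sqrt(14) = 0.39527938
u_B = half_width / sqrt(3) = 1.235 / sqrt(3) = 0.71302758
uc = sqrt(u_A^2 + u_B^2) = sqrt(0.39527938^2 + 0.71302758^2) = 0.81526322
U = k * uc = 2 * 0.81526322
U = 1.6305

1.6305


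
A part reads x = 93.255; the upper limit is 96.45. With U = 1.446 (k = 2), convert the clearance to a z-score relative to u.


u = U / k = 1.446 / 2 = 0.723
margin = |USL - x| = |96.45 - 93.255| = 3.195
z = margin / u = 3.195 / 0.723
z = 4.4191

4.4191


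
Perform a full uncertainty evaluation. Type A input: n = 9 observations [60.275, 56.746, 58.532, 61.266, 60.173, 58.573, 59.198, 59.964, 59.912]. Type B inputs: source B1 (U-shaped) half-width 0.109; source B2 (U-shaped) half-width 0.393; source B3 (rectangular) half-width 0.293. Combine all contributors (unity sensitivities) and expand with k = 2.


mean = (60.275 + 56.746 + 58.532 + 61.266 + 60.173 + 58.573 + 59.198 + 59.964 + 59.912) / 9 = 59.40433333
s = sqrt(sum((x - mean)^2)/(n-1)) = 1.3203718
u_A = s / sqrt(n) = 1.3203718 / sqrt(9) = 0.44012393
u_B1 = 0.109 / sqrt(2) = 0.077074639
u_B2 = 0.393 / sqrt(2) = 0.27789297
u_B3 = 0.293 / sqrt(3) = 0.16916363
uc = sqrt(0.44012393^2 + 0.077074639^2 + 0.27789297^2 + 0.16916363^2) = 0.55271187
U = k * uc = 2 * 0.55271187
U = 1.1054

1.1054


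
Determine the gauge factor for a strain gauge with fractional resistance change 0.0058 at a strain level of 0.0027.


GF = (dR/R) / epsilon
= 0.0058 / 0.0027
= 2.1481

2.1481


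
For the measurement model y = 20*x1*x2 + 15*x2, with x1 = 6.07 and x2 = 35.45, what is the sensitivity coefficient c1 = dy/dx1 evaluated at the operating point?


y = 20*x1*x2 + 15*x2
dy/dx1 = 20*x2
Evaluate at x2 = 35.45: c1 = 20 * 35.45
c1 = 709.0000

709.0000


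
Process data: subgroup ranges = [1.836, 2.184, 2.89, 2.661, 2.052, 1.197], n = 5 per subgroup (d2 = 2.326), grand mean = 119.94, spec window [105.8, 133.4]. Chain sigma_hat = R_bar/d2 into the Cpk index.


R_bar = (1.836 + 2.184 + 2.89 + 2.661 + 2.052 + 1.197) / 6 = 2.1366667
sigma = R_bar / d2 = 2.1366667 / 2.326 = 0.91860133
Cp = (USL - LSL)/(6*sigma) = (133.4 - 105.8)/(6*0.91860133) = 5.0076
Cpu = (133.4 - 119.94)/(3*0.91860133) = 4.8842
Cpl = (119.94 - 105.8)/(3*0.91860133) = 5.1310
Cpk = min(Cpu, Cpl) = 4.8842

4.8842


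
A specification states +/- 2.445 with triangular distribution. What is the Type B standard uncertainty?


u_B = half_width / sqrt(6)
u_B = 2.445 / 2.4494897
u_B = 0.9982

0.9982


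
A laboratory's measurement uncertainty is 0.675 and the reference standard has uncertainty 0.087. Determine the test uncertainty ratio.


TUR = u_lab / u_ref
= 0.675 / 0.087
= 7.7586

7.7586


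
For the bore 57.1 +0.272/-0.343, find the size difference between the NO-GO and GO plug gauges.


GO = nominal - lower_tol (smallest hole = maximum material condition)
GO = 57.1 - 0.343 = 56.757
NO-GO = nominal + upper_tol (largest hole = least material condition)
NO-GO = 57.1 + 0.272 = 57.372
spread = NO-GO - GO = 57.372 - 56.757 = 0.6150

0.6150


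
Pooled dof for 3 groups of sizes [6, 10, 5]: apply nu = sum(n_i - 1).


nu = sum_i (n_i - 1)
nu = ((6 - 1) + (10 - 1) + (5 - 1))
nu = 5 + 9 + 4
nu = 18

18


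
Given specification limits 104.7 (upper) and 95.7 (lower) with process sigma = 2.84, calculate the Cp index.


Cp = (USL - LSL) / (6 * sigma)
= (104.7 - 95.7) / (6 * 2.84)
= 9.0000 / 17.0400
= 0.5282

0.5282


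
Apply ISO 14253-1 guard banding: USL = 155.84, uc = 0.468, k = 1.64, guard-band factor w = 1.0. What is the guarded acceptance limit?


U = k * uc = 1.64 * 0.468 = 0.76752
guard band g = w * U = 1.0 * 0.76752 = 0.76752
AL = USL - g = 155.84 - 0.76752
AL = 155.0725

155.0725


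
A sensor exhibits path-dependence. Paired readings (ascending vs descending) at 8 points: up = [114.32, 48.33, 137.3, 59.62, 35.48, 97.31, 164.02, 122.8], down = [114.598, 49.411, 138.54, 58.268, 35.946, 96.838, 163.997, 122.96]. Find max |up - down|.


|114.32 - 114.598| = 0.2780
|48.33 - 49.411| = 1.0810
|137.3 - 138.54| = 1.2400
|59.62 - 58.268| = 1.3520
|35.48 - 35.946| = 0.4660
|97.31 - 96.838| = 0.4720
|164.02 - 163.997| = 0.0230
|122.8 - 122.96| = 0.1600
hysteresis = max(diffs) = 1.3520

1.3520


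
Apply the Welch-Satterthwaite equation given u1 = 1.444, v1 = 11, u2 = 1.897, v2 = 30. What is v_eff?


uc = sqrt(u1^2 + u2^2) = sqrt(1.444^2 + 1.897^2) = 2.3840606
v_eff = uc^4 / (u1^4/v1 + u2^4/v2)
= 2.3840606^4 / (1.444^4/11 + 1.897^4/30)
= 32.304957 / 0.82692006
v_eff = 39.0666

39.0666


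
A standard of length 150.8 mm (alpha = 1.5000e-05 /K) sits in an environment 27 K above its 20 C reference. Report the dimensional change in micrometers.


dL = L * alpha * dT
= 150.8 * 1.5000e-05 * 27
= 0.0610740 mm
dL_um = 0.0610740 * 1000 = 61.0740 um

61.0740


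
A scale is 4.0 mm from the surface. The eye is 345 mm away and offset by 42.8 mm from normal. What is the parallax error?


error = h * offset / d
= 4.0 * 42.8 / 345
= 0.4962

0.4962


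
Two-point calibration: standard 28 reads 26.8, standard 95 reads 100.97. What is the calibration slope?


slope = (y2 - y1) / (x2 - x1)
= (100.97 - 26.8) / (95 - 28)
= 74.1700 / 67
= 1.1070

1.1070


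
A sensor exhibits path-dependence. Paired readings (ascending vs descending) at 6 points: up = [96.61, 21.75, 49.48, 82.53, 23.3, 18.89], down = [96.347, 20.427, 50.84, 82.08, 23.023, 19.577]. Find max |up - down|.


|96.61 - 96.347| = 0.2630
|21.75 - 20.427| = 1.3230
|49.48 - 50.84| = 1.3600
|82.53 - 82.08| = 0.4500
|23.3 - 23.023| = 0.2770
|18.89 - 19.577| = 0.6870
hysteresis = max(diffs) = 1.3600

1.3600


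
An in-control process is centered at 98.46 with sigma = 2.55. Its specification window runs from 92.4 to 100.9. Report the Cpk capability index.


Cpu = (USL - mean) / (3*sigma) = (100.9 - 98.46) / (3*2.55) = 0.3190
Cpl = (mean - LSL) / (3*sigma) = (98.46 - 92.4) / (3*2.55) = 0.7922
Cpk = min(Cpu, Cpl) = 0.3190

0.3190


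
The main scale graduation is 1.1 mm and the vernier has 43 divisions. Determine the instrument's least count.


LC = MSD / n_div
= 1.1 / 43
= 0.0256

0.0256


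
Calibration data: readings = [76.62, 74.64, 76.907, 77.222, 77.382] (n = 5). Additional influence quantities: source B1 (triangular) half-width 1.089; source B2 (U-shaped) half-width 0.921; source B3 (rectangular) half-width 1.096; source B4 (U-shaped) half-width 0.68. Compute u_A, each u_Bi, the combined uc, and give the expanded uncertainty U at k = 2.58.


mean = (76.62 + 74.64 + 76.907 + 77.222 + 77.382) / 5 = 76.5542
s = sqrt(sum((x - mean)^2)/(n-1)) = 1.1095234
u_A = s / sqrt(n) = 1.1095234 / sqrt(5) = 0.49619395
u_B1 = 1.089 / sqrt(6) = 0.44458239
u_B2 = 0.921 / sqrt(2) = 0.65124535
u_B3 = 1.096 / sqrt(3) = 0.6327759
u_B4 = 0.68 / sqrt(2) = 0.48083261
uc = sqrt(0.49619395^2 + 0.44458239^2 + 0.65124535^2 + 0.6327759^2 + 0.48083261^2) = 1.2245766
U = k * uc = 2.58 * 1.2245766
U = 3.1594

3.1594


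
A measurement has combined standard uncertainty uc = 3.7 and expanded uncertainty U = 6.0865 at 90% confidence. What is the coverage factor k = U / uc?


k = U / uc
k = 6.0865 / 3.7
k = 1.645

1.645


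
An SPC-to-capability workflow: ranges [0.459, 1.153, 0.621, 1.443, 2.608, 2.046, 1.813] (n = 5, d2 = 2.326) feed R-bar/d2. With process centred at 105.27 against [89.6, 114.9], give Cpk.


R_bar = (0.459 + 1.153 + 0.621 + 1.443 + 2.608 + 2.046 + 1.813) / 7 = 1.449
sigma = R_bar / d2 = 1.449 / 2.326 = 0.62295787
Cp = (USL - LSL)/(6*sigma) = (114.9 - 89.6)/(6*0.62295787) = 6.7688
Cpu = (114.9 - 105.27)/(3*0.62295787) = 5.1528
Cpl = (105.27 - 89.6)/(3*0.62295787) = 8.3847
Cpk = min(Cpu, Cpl) = 5.1528

5.1528


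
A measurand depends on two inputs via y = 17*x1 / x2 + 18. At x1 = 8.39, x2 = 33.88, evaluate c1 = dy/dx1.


y = 17*x1 / x2 + 18
dy/dx1 = 17/x2
Evaluate at x2 = 33.88: c1 = 17 / 33.88
c1 = 0.5018

0.5018


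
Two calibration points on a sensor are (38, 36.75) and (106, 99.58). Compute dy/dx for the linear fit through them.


slope = (y2 - y1) / (x2 - x1)
= (99.58 - 36.75) / (106 - 38)
= 62.8300 / 68
= 0.9240

0.9240


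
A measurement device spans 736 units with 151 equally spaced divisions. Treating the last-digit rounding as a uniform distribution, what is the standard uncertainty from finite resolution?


resolution = range / divisions
resolution = 736 / 151 = 4.8741722
u_res = resolution / (2*sqrt(3))
u_res = 4.8741722 / 3.4641016
u_res = 1.4071

1.4071


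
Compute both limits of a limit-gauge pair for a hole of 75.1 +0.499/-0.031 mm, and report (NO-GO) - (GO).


GO = nominal - lower_tol (smallest hole = maximum material condition)
GO = 75.1 - 0.031 = 75.069
NO-GO = nominal + upper_tol (largest hole = least material condition)
NO-GO = 75.1 + 0.499 = 75.599
spread = NO-GO - GO = 75.599 - 75.069 = 0.5300

0.5300


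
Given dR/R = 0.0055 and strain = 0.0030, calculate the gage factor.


GF = (dR/R) / epsilon
= 0.0055 / 0.0030
= 1.8333

1.8333


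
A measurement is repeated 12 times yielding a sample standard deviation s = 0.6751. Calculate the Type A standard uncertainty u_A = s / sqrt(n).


u_A = s / sqrt(n)
u_A = 0.6751 / sqrt(12)
u_A = 0.6751 / 3.4641016
u_A = 0.1949

0.1949


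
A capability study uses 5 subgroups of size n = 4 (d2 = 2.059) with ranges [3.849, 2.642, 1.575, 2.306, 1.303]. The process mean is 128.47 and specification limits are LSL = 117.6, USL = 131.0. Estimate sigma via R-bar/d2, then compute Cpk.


R_bar = (3.849 + 2.642 + 1.575 + 2.306 + 1.303) / 5 = 2.335
sigma = R_bar / d2 = 2.335 / 2.059 = 1.1340457
Cp = (USL - LSL)/(6*sigma) = (131.0 - 117.6)/(6*1.1340457) = 1.9694
Cpu = (131.0 - 128.47)/(3*1.1340457) = 0.7437
Cpl = (128.47 - 117.6)/(3*1.1340457) = 3.1951
Cpk = min(Cpu, Cpl) = 0.7437

0.7437


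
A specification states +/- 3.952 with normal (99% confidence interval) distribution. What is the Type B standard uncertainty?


u_B = half_width / 2.576
u_B = 3.952 / 2.576
u_B = 1.5342

1.5342


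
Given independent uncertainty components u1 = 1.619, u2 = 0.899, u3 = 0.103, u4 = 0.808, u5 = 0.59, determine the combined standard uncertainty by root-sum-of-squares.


uc = sqrt(1.619^2 + 0.899^2 + 0.103^2 + 0.808^2 + 0.59^2)
uc = sqrt(4.440935)
uc = 2.1074

2.1074


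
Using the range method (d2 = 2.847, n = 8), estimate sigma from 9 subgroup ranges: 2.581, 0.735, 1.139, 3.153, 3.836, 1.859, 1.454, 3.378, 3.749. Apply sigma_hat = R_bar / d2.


R_bar = (2.581 + 0.735 + 1.139 + 3.153 + 3.836 + 1.859 + 1.454 + 3.378 + 3.749) / 9
R_bar = 21.884 / 9 = 2.4315556
sigma_hat = R_bar / d2 = 2.4315556 / 2.847 = 0.8541

0.8541


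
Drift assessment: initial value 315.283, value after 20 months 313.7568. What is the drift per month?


rate = (v2 - v1) / months
= (313.7568 - 315.283) / 20
= -1.5262 / 20
= -0.0763

-0.0763


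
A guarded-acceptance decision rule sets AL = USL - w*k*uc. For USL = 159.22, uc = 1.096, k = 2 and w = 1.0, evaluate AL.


U = k * uc = 2 * 1.096 = 2.192
guard band g = w * U = 1.0 * 2.192 = 2.192
AL = USL - g = 159.22 - 2.192
AL = 157.0280

157.0280


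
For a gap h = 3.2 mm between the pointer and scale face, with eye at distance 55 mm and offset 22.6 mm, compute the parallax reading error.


error = h * offset / d
= 3.2 * 22.6 / 55
= 1.3149

1.3149


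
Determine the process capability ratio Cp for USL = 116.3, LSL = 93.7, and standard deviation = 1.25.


Cp = (USL - LSL) / (6 * sigma)
= (116.3 - 93.7) / (6 * 1.25)
= 22.6000 / 7.5000
= 3.0133

3.0133


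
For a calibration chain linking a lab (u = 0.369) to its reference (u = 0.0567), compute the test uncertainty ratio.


TUR = u_lab / u_ref
= 0.369 / 0.0567
= 6.5079

6.5079


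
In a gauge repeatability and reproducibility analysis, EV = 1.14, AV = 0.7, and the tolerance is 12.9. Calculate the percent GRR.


GRR = sqrt(EV^2 + AV^2) = sqrt(1.14^2 + 0.7^2) = 1.3377593
%GRR = GRR / tol * 100 = 1.3377593 / 12.9 * 100
%GRR = 10.3702

10.3702


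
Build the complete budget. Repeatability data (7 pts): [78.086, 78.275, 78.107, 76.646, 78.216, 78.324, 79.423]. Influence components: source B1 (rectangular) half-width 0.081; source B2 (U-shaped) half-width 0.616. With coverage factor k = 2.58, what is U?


mean = (78.086 + 78.275 + 78.107 + 76.646 + 78.216 + 78.324 + 79.423) / 7 = 78.15385714
s = sqrt(sum((x - mean)^2)/(n-1)) = 0.81021014
u_A = s / sqrt(n) = 0.81021014 / sqrt(7) = 0.30623065
u_B1 = 0.081 / sqrt(3) = 0.046765372
u_B2 = 0.616 / sqrt(2) = 0.43557778
uc = sqrt(0.30623065^2 + 0.046765372^2 + 0.43557778^2) = 0.53450184
U = k * uc = 2.58 * 0.53450184
U = 1.3790

1.3790


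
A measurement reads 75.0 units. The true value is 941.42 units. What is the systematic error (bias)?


Systematic error = measured - true
= 75.0 - 941.42
= -866.4200

-866.4200


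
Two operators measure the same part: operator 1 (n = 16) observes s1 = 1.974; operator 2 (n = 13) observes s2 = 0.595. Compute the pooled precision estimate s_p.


s_p = sqrt(((n1-1)*s1^2 + (n2-1)*s2^2) / (n1+n2-2))
numerator = (16-1)*1.974^2 + (13-1)*0.595^2 = 58.45014 + 4.2483 = 62.69844
denominator = 16 + 13 - 2 = 27
s_p^2 = 62.69844 / 27 = 2.3221644
s_p = sqrt(2.3221644) = 1.5239

1.5239


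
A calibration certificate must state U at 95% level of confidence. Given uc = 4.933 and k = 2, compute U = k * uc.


U = k * uc
U = 2 * 4.933
U = 9.8660

9.8660


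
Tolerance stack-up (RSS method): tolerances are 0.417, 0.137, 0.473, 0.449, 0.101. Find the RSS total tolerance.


RSS = sqrt(0.417^2 + 0.137^2 + 0.473^2 + 0.449^2 + 0.101^2)
= sqrt(0.628189)
= 0.7926

0.7926


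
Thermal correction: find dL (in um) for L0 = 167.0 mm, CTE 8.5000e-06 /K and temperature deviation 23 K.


dL = L * alpha * dT
= 167.0 * 8.5000e-06 * 23
= 0.0326485 mm
dL_um = 0.0326485 * 1000 = 32.6485 um

32.6485


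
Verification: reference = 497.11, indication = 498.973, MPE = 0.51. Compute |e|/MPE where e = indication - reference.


e = indication - reference = 498.973 - 497.11 = 1.8630
|e| = 1.8630
ratio = |e| / MPE = 1.8630 / 0.51
ratio = 3.6529

3.6529


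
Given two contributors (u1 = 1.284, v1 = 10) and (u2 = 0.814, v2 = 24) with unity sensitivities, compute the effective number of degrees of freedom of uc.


uc = sqrt(u1^2 + u2^2) = sqrt(1.284^2 + 0.814^2) = 1.5202802
v_eff = uc^4 / (u1^4/v1 + u2^4/v2)
= 1.5202802^4 / (1.284^4/10 + 0.814^4/24)
= 5.3418853 / 0.29009972
v_eff = 18.4140

18.4140


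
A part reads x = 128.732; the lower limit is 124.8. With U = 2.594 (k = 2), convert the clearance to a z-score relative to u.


u = U / k = 2.594 / 2 = 1.297
margin = |LSL - x| = |124.8 - 128.732| = 3.932
z = margin / u = 3.932 / 1.297
z = 3.0316

3.0316


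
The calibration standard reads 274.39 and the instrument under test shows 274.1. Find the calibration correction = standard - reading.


Correction = standard - reading
= 274.39 - 274.1
= 0.2900

0.2900


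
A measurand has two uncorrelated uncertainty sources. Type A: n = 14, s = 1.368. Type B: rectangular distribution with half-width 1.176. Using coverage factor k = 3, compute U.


u_A = s / sqrt(n) = 1.368 / sqrt(14) = 0.36561338
u_B = half_width / sqrt(3) = 1.176 / sqrt(3) = 0.67896392
uc = sqrt(u_A^2 + u_B^2) = sqrt(0.36561338^2 + 0.67896392^2) = 0.77114535
U = k * uc = 3 * 0.77114535
U = 2.3134

2.3134


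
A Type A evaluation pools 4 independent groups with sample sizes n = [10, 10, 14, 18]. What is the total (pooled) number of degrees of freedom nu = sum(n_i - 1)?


nu = sum_i (n_i - 1)
nu = ((10 - 1) + (10 - 1) + (14 - 1) + (18 - 1))
nu = 9 + 9 + 13 + 17
nu = 48

48


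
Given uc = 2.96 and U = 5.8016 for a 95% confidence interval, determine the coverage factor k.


k = U / uc
k = 5.8016 / 2.96
k = 1.96

1.96


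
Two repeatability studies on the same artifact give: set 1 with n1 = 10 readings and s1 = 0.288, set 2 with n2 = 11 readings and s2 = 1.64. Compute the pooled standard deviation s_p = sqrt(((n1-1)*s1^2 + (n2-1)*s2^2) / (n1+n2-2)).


s_p = sqrt(((n1-1)*s1^2 + (n2-1)*s2^2) / (n1+n2-2))
numerator = (10-1)*0.288^2 + (11-1)*1.64^2 = 0.746496 + 26.896 = 27.642496
denominator = 10 + 11 - 2 = 19
s_p^2 = 27.642496 / 19 = 1.4548682
s_p = sqrt(1.4548682) = 1.2062

1.2062


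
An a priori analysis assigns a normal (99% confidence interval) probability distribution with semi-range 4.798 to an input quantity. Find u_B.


u_B = half_width / 2.576
u_B = 4.798 / 2.576
u_B = 1.8626

1.8626
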